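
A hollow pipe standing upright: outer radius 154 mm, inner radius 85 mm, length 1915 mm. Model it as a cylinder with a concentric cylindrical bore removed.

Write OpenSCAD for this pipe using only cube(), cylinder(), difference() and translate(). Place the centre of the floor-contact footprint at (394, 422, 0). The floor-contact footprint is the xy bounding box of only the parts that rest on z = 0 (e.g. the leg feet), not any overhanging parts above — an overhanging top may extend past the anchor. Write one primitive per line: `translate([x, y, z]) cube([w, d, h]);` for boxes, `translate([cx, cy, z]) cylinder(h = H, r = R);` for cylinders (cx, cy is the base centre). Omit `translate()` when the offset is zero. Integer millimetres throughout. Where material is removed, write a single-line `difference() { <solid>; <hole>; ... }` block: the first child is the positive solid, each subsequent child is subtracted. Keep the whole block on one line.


difference() { translate([394, 422, 0]) cylinder(h = 1915, r = 154); translate([394, 422, 0]) cylinder(h = 1915, r = 85); }


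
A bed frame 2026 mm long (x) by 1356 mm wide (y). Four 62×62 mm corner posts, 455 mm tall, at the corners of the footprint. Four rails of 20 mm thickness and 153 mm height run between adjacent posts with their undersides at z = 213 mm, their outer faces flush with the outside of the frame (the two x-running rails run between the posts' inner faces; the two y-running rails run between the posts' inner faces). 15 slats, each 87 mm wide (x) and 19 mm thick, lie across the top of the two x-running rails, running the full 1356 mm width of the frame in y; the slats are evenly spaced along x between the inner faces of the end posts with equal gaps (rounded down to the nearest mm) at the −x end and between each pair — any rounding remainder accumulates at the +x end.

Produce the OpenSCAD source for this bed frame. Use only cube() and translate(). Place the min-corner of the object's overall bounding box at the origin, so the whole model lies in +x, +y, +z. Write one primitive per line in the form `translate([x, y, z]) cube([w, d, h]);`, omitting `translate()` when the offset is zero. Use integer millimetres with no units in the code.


// slat z = rail_z + rail_h = 213 + 153 = 366
// slat gap = ⌊(1902 − 15·87) / 16⌋ = 37
cube([62, 62, 455]);
translate([0, 1294, 0]) cube([62, 62, 455]);
translate([1964, 0, 0]) cube([62, 62, 455]);
translate([1964, 1294, 0]) cube([62, 62, 455]);
translate([62, 0, 213]) cube([1902, 20, 153]);
translate([62, 1336, 213]) cube([1902, 20, 153]);
translate([0, 62, 213]) cube([20, 1232, 153]);
translate([2006, 62, 213]) cube([20, 1232, 153]);
translate([99, 0, 366]) cube([87, 1356, 19]);
translate([223, 0, 366]) cube([87, 1356, 19]);
translate([347, 0, 366]) cube([87, 1356, 19]);
translate([471, 0, 366]) cube([87, 1356, 19]);
translate([595, 0, 366]) cube([87, 1356, 19]);
translate([719, 0, 366]) cube([87, 1356, 19]);
translate([843, 0, 366]) cube([87, 1356, 19]);
translate([967, 0, 366]) cube([87, 1356, 19]);
translate([1091, 0, 366]) cube([87, 1356, 19]);
translate([1215, 0, 366]) cube([87, 1356, 19]);
translate([1339, 0, 366]) cube([87, 1356, 19]);
translate([1463, 0, 366]) cube([87, 1356, 19]);
translate([1587, 0, 366]) cube([87, 1356, 19]);
translate([1711, 0, 366]) cube([87, 1356, 19]);
translate([1835, 0, 366]) cube([87, 1356, 19]);


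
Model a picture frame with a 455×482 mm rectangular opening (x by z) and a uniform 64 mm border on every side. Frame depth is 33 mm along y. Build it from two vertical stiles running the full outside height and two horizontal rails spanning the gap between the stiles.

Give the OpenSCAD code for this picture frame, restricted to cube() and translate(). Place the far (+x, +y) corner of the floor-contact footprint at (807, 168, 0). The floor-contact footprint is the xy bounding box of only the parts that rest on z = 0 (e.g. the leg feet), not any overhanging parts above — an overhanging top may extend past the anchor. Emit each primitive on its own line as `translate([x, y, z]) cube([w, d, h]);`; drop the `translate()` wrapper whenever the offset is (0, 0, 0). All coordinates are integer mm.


translate([224, 135, 0]) cube([64, 33, 610]);
translate([743, 135, 0]) cube([64, 33, 610]);
translate([288, 135, 0]) cube([455, 33, 64]);
translate([288, 135, 546]) cube([455, 33, 64]);


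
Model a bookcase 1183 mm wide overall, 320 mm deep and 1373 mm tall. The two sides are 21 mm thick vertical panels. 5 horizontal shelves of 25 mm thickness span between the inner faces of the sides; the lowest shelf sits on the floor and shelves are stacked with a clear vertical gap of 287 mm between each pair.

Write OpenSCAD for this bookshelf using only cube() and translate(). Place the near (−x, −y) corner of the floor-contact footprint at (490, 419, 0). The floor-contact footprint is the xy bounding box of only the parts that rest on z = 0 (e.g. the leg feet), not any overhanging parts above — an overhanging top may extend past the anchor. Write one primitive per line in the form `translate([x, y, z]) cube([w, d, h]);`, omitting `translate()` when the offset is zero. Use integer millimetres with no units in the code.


translate([490, 419, 0]) cube([21, 320, 1373]);
translate([1652, 419, 0]) cube([21, 320, 1373]);
translate([511, 419, 0]) cube([1141, 320, 25]);
translate([511, 419, 312]) cube([1141, 320, 25]);
translate([511, 419, 624]) cube([1141, 320, 25]);
translate([511, 419, 936]) cube([1141, 320, 25]);
translate([511, 419, 1248]) cube([1141, 320, 25]);


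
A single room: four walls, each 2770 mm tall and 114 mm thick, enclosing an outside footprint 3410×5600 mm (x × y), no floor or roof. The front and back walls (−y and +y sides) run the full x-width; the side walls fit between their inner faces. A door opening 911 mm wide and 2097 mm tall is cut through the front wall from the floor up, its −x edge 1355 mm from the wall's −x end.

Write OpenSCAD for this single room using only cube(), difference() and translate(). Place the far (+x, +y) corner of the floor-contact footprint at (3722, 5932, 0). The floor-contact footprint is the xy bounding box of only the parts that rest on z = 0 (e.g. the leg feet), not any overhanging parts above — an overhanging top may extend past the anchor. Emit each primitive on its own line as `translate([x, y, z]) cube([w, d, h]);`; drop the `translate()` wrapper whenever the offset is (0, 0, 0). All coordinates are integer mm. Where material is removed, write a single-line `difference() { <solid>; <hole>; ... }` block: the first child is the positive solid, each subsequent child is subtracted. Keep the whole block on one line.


difference() { translate([312, 332, 0]) cube([3410, 114, 2770]); translate([1667, 332, 0]) cube([911, 114, 2097]); }
translate([312, 5818, 0]) cube([3410, 114, 2770]);
translate([312, 446, 0]) cube([114, 5372, 2770]);
translate([3608, 446, 0]) cube([114, 5372, 2770]);


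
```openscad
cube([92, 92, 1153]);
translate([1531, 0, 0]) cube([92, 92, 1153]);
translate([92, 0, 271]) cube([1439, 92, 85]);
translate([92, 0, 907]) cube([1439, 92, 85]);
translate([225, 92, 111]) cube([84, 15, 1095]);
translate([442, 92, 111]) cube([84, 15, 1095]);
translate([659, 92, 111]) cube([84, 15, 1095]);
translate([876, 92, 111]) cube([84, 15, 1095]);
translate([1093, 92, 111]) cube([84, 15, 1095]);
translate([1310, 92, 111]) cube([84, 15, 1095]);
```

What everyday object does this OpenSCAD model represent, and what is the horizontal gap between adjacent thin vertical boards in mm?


A fence section. The picket gap is 133 mm.

Two posts, two rails, 6 pickets — a fence section. Span 1439 mm holds 6 pickets of 84 mm with 7 equal gaps: ⌊(1439 − 6·84) / 7⌋ = 133 mm.


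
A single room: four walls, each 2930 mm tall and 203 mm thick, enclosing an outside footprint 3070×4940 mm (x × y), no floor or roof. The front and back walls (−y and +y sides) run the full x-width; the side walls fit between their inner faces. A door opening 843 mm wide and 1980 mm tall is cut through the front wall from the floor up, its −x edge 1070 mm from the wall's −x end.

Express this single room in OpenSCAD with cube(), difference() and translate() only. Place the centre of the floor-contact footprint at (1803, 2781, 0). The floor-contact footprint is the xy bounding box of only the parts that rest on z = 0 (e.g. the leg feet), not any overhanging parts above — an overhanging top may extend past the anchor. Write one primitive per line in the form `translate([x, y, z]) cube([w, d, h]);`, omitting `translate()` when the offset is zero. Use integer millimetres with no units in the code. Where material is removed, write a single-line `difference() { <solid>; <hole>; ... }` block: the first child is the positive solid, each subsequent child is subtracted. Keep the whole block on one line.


difference() { translate([268, 311, 0]) cube([3070, 203, 2930]); translate([1338, 311, 0]) cube([843, 203, 1980]); }
translate([268, 5048, 0]) cube([3070, 203, 2930]);
translate([268, 514, 0]) cube([203, 4534, 2930]);
translate([3135, 514, 0]) cube([203, 4534, 2930]);


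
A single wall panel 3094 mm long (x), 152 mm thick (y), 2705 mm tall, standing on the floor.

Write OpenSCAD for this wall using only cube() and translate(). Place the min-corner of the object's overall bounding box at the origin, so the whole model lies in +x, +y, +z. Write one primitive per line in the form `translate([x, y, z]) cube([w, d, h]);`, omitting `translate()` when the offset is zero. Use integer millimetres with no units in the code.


cube([3094, 152, 2705]);


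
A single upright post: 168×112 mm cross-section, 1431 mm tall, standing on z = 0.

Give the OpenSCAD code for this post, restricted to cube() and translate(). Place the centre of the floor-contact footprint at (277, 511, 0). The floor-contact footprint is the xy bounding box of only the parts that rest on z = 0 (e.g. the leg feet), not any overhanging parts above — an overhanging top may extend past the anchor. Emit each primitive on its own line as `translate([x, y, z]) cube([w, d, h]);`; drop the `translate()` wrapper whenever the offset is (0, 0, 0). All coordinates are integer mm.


translate([193, 455, 0]) cube([168, 112, 1431]);


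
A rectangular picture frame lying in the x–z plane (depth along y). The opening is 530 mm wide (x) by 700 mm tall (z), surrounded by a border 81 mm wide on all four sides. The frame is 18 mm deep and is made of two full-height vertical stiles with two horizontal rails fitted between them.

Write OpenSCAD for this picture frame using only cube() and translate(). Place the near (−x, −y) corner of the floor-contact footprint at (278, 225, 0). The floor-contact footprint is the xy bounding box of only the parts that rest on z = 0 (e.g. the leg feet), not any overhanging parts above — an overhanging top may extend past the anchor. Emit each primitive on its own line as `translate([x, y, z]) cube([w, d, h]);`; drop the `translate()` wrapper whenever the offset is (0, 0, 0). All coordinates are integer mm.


translate([278, 225, 0]) cube([81, 18, 862]);
translate([889, 225, 0]) cube([81, 18, 862]);
translate([359, 225, 0]) cube([530, 18, 81]);
translate([359, 225, 781]) cube([530, 18, 81]);


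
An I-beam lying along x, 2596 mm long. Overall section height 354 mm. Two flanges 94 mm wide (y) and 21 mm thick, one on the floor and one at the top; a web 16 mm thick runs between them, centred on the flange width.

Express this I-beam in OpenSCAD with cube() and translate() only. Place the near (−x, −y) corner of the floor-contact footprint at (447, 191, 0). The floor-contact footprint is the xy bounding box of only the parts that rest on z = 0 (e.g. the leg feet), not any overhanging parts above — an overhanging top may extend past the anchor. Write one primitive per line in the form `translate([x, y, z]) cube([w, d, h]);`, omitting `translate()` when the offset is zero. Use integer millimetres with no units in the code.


translate([447, 191, 0]) cube([2596, 94, 21]);
translate([447, 230, 21]) cube([2596, 16, 312]);
translate([447, 191, 333]) cube([2596, 94, 21]);


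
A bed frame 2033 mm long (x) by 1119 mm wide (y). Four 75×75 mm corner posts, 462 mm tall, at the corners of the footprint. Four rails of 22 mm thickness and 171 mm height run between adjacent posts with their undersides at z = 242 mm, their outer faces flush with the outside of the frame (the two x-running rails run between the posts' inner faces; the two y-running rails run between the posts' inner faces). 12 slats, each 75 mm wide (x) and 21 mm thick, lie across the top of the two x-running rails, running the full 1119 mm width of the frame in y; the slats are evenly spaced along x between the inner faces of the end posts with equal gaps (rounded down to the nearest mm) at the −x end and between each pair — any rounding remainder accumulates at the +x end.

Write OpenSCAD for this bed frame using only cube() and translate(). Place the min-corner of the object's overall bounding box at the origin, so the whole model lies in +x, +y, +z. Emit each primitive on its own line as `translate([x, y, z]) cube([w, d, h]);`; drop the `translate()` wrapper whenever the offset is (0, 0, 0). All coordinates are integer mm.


cube([75, 75, 462]);
translate([0, 1044, 0]) cube([75, 75, 462]);
translate([1958, 0, 0]) cube([75, 75, 462]);
translate([1958, 1044, 0]) cube([75, 75, 462]);
translate([75, 0, 242]) cube([1883, 22, 171]);
translate([75, 1097, 242]) cube([1883, 22, 171]);
translate([0, 75, 242]) cube([22, 969, 171]);
translate([2011, 75, 242]) cube([22, 969, 171]);
translate([150, 0, 413]) cube([75, 1119, 21]);
translate([300, 0, 413]) cube([75, 1119, 21]);
translate([450, 0, 413]) cube([75, 1119, 21]);
translate([600, 0, 413]) cube([75, 1119, 21]);
translate([750, 0, 413]) cube([75, 1119, 21]);
translate([900, 0, 413]) cube([75, 1119, 21]);
translate([1050, 0, 413]) cube([75, 1119, 21]);
translate([1200, 0, 413]) cube([75, 1119, 21]);
translate([1350, 0, 413]) cube([75, 1119, 21]);
translate([1500, 0, 413]) cube([75, 1119, 21]);
translate([1650, 0, 413]) cube([75, 1119, 21]);
translate([1800, 0, 413]) cube([75, 1119, 21]);


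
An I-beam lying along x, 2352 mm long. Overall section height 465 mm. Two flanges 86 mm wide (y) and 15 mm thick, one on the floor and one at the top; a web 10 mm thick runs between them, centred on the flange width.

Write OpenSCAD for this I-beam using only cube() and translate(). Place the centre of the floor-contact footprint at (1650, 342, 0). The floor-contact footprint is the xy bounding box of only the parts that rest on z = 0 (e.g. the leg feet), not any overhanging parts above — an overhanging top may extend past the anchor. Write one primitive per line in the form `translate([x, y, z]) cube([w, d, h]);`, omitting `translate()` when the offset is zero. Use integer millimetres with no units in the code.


translate([474, 299, 0]) cube([2352, 86, 15]);
translate([474, 337, 15]) cube([2352, 10, 435]);
translate([474, 299, 450]) cube([2352, 86, 15]);


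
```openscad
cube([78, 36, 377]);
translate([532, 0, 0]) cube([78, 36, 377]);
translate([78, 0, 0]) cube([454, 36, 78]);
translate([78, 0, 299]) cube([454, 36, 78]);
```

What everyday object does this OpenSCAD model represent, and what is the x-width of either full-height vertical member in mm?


A picture frame. The border width is 78 mm.

Four thin pieces enclosing a rectangular opening — a picture frame. The two full-height stiles are 377 mm tall; the top rail sits at z = 299 and is 78 mm tall, so the border above the opening is 377 − 299 = 78 mm, matching the stile x-width.


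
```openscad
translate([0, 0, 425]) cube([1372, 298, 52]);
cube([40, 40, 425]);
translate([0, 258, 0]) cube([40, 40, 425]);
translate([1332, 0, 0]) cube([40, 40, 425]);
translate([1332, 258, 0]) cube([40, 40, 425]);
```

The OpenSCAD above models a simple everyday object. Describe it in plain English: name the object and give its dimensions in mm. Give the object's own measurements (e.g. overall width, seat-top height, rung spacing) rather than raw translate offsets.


A long wooden bench with a 1372 mm (x) × 298 mm (y) seat, 52 mm thick, its top surface 477 mm above the floor. Four 40 mm square legs at the seat corners, flush with the edges, run from z = 0 to the seat underside.


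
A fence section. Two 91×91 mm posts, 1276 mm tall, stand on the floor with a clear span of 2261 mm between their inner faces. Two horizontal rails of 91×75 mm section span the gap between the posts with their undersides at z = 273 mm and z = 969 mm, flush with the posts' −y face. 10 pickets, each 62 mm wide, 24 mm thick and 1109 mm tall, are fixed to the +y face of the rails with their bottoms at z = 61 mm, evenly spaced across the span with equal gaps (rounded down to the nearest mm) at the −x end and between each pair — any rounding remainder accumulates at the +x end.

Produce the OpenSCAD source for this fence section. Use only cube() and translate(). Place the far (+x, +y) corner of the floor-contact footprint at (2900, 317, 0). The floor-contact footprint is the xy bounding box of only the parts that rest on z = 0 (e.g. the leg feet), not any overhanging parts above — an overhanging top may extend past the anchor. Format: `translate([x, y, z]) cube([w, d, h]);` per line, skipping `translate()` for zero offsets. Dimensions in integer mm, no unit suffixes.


translate([457, 226, 0]) cube([91, 91, 1276]);
translate([2809, 226, 0]) cube([91, 91, 1276]);
translate([548, 226, 273]) cube([2261, 91, 75]);
translate([548, 226, 969]) cube([2261, 91, 75]);
translate([697, 317, 61]) cube([62, 24, 1109]);
translate([908, 317, 61]) cube([62, 24, 1109]);
translate([1119, 317, 61]) cube([62, 24, 1109]);
translate([1330, 317, 61]) cube([62, 24, 1109]);
translate([1541, 317, 61]) cube([62, 24, 1109]);
translate([1752, 317, 61]) cube([62, 24, 1109]);
translate([1963, 317, 61]) cube([62, 24, 1109]);
translate([2174, 317, 61]) cube([62, 24, 1109]);
translate([2385, 317, 61]) cube([62, 24, 1109]);
translate([2596, 317, 61]) cube([62, 24, 1109]);


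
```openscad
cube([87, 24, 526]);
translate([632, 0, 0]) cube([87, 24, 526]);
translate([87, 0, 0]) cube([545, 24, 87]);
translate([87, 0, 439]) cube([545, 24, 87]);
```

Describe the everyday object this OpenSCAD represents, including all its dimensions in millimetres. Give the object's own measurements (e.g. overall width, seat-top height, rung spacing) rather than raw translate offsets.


A rectangular picture frame lying in the x–z plane (depth along y). The opening is 545 mm wide (x) by 352 mm tall (z), surrounded by a border 87 mm wide on all four sides. The frame is 24 mm deep and is made of two full-height vertical stiles with two horizontal rails fitted between them.


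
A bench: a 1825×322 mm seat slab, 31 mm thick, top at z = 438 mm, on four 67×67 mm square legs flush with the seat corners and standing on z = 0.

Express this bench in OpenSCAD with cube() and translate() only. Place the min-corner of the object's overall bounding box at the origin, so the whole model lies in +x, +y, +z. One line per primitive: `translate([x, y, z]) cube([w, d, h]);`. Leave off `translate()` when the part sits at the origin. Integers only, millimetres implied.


translate([0, 0, 407]) cube([1825, 322, 31]);
cube([67, 67, 407]);
translate([0, 255, 0]) cube([67, 67, 407]);
translate([1758, 0, 0]) cube([67, 67, 407]);
translate([1758, 255, 0]) cube([67, 67, 407]);


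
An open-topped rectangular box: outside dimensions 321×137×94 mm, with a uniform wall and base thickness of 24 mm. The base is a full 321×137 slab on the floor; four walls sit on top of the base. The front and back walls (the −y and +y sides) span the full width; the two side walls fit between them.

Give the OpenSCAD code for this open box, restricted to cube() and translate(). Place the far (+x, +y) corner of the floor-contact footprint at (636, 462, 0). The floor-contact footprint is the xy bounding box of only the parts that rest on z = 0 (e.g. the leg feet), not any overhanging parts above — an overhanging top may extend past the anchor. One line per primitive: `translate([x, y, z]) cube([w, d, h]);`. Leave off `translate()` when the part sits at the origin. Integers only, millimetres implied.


translate([315, 325, 0]) cube([321, 137, 24]);
translate([315, 325, 24]) cube([321, 24, 70]);
translate([315, 438, 24]) cube([321, 24, 70]);
translate([315, 349, 24]) cube([24, 89, 70]);
translate([612, 349, 24]) cube([24, 89, 70]);


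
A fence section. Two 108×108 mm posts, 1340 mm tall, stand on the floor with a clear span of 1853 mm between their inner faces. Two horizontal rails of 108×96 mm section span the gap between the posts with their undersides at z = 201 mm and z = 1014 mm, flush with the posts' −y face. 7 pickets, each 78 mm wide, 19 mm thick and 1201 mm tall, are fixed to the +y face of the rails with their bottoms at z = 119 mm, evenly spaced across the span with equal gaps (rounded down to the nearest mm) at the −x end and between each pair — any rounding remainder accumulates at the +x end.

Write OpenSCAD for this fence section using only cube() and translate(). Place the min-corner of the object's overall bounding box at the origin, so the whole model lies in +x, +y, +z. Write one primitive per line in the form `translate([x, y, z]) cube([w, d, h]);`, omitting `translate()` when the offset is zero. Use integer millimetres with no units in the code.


cube([108, 108, 1340]);
translate([1961, 0, 0]) cube([108, 108, 1340]);
translate([108, 0, 201]) cube([1853, 108, 96]);
translate([108, 0, 1014]) cube([1853, 108, 96]);
translate([271, 108, 119]) cube([78, 19, 1201]);
translate([512, 108, 119]) cube([78, 19, 1201]);
translate([753, 108, 119]) cube([78, 19, 1201]);
translate([994, 108, 119]) cube([78, 19, 1201]);
translate([1235, 108, 119]) cube([78, 19, 1201]);
translate([1476, 108, 119]) cube([78, 19, 1201]);
translate([1717, 108, 119]) cube([78, 19, 1201]);


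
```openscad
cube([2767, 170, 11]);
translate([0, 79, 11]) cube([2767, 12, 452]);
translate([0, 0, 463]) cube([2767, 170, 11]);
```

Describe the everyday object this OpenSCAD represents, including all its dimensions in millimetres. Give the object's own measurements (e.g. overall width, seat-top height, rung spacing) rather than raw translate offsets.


An I-beam lying along x, 2767 mm long. Overall section height 474 mm. Two flanges 170 mm wide (y) and 11 mm thick, one on the floor and one at the top; a web 12 mm thick runs between them, centred on the flange width.


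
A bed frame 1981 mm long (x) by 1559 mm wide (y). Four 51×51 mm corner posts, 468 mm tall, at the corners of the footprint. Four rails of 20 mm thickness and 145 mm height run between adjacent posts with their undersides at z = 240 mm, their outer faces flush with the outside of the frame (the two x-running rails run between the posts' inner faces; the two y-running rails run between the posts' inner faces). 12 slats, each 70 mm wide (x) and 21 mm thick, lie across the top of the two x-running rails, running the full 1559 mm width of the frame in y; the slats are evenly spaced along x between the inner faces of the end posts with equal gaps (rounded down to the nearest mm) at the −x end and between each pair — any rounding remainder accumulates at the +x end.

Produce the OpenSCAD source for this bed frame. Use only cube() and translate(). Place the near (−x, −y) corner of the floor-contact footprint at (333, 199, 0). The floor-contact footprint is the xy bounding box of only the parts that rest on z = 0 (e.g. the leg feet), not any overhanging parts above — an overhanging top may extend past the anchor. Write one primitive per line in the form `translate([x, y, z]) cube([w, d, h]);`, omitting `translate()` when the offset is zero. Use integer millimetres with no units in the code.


translate([333, 199, 0]) cube([51, 51, 468]);
translate([333, 1707, 0]) cube([51, 51, 468]);
translate([2263, 199, 0]) cube([51, 51, 468]);
translate([2263, 1707, 0]) cube([51, 51, 468]);
translate([384, 199, 240]) cube([1879, 20, 145]);
translate([384, 1738, 240]) cube([1879, 20, 145]);
translate([333, 250, 240]) cube([20, 1457, 145]);
translate([2294, 250, 240]) cube([20, 1457, 145]);
translate([463, 199, 385]) cube([70, 1559, 21]);
translate([612, 199, 385]) cube([70, 1559, 21]);
translate([761, 199, 385]) cube([70, 1559, 21]);
translate([910, 199, 385]) cube([70, 1559, 21]);
translate([1059, 199, 385]) cube([70, 1559, 21]);
translate([1208, 199, 385]) cube([70, 1559, 21]);
translate([1357, 199, 385]) cube([70, 1559, 21]);
translate([1506, 199, 385]) cube([70, 1559, 21]);
translate([1655, 199, 385]) cube([70, 1559, 21]);
translate([1804, 199, 385]) cube([70, 1559, 21]);
translate([1953, 199, 385]) cube([70, 1559, 21]);
translate([2102, 199, 385]) cube([70, 1559, 21]);


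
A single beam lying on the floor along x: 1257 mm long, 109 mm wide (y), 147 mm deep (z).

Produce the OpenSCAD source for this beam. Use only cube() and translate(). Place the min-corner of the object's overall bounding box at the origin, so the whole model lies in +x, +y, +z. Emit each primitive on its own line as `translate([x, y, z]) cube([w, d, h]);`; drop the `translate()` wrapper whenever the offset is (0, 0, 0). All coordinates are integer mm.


cube([1257, 109, 147]);


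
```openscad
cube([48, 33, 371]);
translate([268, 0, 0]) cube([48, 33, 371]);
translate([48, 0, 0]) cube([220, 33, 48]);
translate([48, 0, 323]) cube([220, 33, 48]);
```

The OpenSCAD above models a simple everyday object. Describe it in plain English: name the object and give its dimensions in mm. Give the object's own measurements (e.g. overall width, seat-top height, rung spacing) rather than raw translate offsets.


A rectangular picture frame lying in the x–z plane (depth along y). The opening is 220 mm wide (x) by 275 mm tall (z), surrounded by a border 48 mm wide on all four sides. The frame is 33 mm deep and is made of two full-height vertical stiles with two horizontal rails fitted between them.


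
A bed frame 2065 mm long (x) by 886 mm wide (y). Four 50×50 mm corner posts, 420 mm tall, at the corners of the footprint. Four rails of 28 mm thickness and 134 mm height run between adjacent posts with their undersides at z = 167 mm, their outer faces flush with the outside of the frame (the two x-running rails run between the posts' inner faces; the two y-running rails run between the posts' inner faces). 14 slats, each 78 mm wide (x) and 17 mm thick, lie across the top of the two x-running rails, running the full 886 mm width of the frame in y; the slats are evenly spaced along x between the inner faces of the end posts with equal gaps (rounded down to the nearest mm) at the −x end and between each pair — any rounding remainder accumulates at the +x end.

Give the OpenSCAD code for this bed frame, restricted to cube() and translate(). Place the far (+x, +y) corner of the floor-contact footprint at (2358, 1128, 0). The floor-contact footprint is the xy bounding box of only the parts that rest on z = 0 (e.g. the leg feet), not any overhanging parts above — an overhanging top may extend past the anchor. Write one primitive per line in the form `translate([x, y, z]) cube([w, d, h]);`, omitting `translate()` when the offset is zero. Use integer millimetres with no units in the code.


// slat z = rail_z + rail_h = 167 + 134 = 301
// slat gap = ⌊(1965 − 14·78) / 15⌋ = 58
translate([293, 242, 0]) cube([50, 50, 420]);
translate([293, 1078, 0]) cube([50, 50, 420]);
translate([2308, 242, 0]) cube([50, 50, 420]);
translate([2308, 1078, 0]) cube([50, 50, 420]);
translate([343, 242, 167]) cube([1965, 28, 134]);
translate([343, 1100, 167]) cube([1965, 28, 134]);
translate([293, 292, 167]) cube([28, 786, 134]);
translate([2330, 292, 167]) cube([28, 786, 134]);
translate([401, 242, 301]) cube([78, 886, 17]);
translate([537, 242, 301]) cube([78, 886, 17]);
translate([673, 242, 301]) cube([78, 886, 17]);
translate([809, 242, 301]) cube([78, 886, 17]);
translate([945, 242, 301]) cube([78, 886, 17]);
translate([1081, 242, 301]) cube([78, 886, 17]);
translate([1217, 242, 301]) cube([78, 886, 17]);
translate([1353, 242, 301]) cube([78, 886, 17]);
translate([1489, 242, 301]) cube([78, 886, 17]);
translate([1625, 242, 301]) cube([78, 886, 17]);
translate([1761, 242, 301]) cube([78, 886, 17]);
translate([1897, 242, 301]) cube([78, 886, 17]);
translate([2033, 242, 301]) cube([78, 886, 17]);
translate([2169, 242, 301]) cube([78, 886, 17]);


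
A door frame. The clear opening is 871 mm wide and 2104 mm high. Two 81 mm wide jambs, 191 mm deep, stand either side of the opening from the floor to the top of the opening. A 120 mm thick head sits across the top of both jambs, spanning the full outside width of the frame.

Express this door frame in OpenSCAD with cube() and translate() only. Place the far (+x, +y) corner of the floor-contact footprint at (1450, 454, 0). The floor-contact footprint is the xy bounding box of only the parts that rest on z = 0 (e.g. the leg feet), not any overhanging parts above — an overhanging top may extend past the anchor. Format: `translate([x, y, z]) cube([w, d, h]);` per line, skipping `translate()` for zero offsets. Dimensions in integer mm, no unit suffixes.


translate([417, 263, 0]) cube([81, 191, 2104]);
translate([1369, 263, 0]) cube([81, 191, 2104]);
translate([417, 263, 2104]) cube([1033, 191, 120]);


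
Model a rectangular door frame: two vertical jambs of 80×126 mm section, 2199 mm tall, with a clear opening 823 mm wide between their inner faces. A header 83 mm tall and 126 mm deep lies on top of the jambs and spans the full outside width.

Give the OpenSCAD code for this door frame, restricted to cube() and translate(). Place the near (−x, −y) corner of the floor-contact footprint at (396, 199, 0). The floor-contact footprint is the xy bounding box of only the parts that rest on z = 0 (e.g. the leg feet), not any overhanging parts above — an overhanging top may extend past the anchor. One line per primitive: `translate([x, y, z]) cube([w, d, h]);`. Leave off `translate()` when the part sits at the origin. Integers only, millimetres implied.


translate([396, 199, 0]) cube([80, 126, 2199]);
translate([1299, 199, 0]) cube([80, 126, 2199]);
translate([396, 199, 2199]) cube([983, 126, 83]);


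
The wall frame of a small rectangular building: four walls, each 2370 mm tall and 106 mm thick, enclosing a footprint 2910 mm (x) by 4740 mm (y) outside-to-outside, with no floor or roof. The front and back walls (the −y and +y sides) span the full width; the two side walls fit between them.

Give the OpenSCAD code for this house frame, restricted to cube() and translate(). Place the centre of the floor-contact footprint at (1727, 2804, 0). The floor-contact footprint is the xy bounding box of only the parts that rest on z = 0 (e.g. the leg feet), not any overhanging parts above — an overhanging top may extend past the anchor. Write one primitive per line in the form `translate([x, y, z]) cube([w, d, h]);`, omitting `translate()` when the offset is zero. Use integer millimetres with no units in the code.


translate([272, 434, 0]) cube([2910, 106, 2370]);
translate([272, 5068, 0]) cube([2910, 106, 2370]);
translate([272, 540, 0]) cube([106, 4528, 2370]);
translate([3076, 540, 0]) cube([106, 4528, 2370]);


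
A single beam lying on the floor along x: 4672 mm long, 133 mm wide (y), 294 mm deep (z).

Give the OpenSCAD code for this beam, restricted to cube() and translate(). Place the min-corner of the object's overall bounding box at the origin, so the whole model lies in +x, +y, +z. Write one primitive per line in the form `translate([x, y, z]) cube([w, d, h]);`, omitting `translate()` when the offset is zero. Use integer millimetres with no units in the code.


cube([4672, 133, 294]);


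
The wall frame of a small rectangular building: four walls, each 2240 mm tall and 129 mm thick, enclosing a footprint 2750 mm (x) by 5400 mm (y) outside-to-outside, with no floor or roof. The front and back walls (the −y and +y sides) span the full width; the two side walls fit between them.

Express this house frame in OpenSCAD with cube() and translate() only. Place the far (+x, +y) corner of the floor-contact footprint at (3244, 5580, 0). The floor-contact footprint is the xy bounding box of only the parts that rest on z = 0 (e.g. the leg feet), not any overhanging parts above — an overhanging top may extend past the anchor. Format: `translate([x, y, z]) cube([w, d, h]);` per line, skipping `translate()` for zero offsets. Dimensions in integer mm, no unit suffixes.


translate([494, 180, 0]) cube([2750, 129, 2240]);
translate([494, 5451, 0]) cube([2750, 129, 2240]);
translate([494, 309, 0]) cube([129, 5142, 2240]);
translate([3115, 309, 0]) cube([129, 5142, 2240]);


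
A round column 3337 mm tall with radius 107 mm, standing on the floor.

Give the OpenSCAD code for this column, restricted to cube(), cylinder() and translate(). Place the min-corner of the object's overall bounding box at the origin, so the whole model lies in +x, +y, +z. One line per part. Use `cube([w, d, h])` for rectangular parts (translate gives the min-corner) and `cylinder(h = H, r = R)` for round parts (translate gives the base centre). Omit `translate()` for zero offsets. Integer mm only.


translate([107, 107, 0]) cylinder(h = 3337, r = 107);


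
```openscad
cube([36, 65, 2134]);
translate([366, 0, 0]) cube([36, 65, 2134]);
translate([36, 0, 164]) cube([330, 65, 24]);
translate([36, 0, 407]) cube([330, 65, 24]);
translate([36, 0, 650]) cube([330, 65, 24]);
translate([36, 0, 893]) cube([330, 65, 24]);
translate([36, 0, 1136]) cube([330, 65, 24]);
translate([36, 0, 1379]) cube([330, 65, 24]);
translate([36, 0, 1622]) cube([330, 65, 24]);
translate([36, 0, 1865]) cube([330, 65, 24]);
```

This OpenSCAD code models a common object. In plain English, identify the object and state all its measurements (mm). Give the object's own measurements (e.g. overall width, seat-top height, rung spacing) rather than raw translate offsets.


A straight ladder. Two 36×65 mm vertical rails, 2134 mm tall, stand 402 mm apart (outside-to-outside) with their front faces coplanar on the −y side. 8 rungs, each 65 mm deep and 24 mm tall, span between the inner faces of the rails, front faces flush with the rails. The lowest rung's underside is at z = 164 mm and rungs are spaced 243 mm apart (underside to underside).


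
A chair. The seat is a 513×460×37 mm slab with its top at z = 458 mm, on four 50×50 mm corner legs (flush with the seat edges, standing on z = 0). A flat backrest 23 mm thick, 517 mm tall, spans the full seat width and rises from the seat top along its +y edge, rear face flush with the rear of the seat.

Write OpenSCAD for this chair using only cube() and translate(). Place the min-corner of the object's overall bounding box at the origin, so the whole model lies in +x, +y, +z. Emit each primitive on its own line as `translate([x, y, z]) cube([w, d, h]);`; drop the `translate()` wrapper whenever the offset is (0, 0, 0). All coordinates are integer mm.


translate([0, 0, 421]) cube([513, 460, 37]);
cube([50, 50, 421]);
translate([463, 0, 0]) cube([50, 50, 421]);
translate([0, 410, 0]) cube([50, 50, 421]);
translate([463, 410, 0]) cube([50, 50, 421]);
translate([0, 437, 458]) cube([513, 23, 517]);


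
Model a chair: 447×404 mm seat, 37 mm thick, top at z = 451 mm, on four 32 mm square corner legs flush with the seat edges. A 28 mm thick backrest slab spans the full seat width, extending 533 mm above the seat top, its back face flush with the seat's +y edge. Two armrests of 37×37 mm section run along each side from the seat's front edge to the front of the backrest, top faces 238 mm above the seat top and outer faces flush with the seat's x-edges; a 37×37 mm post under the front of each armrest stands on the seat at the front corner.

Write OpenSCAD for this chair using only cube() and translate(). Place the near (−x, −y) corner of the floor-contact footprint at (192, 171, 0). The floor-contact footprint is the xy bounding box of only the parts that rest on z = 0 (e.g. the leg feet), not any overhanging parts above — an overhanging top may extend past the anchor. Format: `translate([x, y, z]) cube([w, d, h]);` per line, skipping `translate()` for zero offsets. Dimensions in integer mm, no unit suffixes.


translate([192, 171, 414]) cube([447, 404, 37]);
translate([192, 171, 0]) cube([32, 32, 414]);
translate([607, 171, 0]) cube([32, 32, 414]);
translate([192, 543, 0]) cube([32, 32, 414]);
translate([607, 543, 0]) cube([32, 32, 414]);
translate([192, 547, 451]) cube([447, 28, 533]);
translate([192, 171, 652]) cube([37, 376, 37]);
translate([602, 171, 652]) cube([37, 376, 37]);
translate([192, 171, 451]) cube([37, 37, 201]);
translate([602, 171, 451]) cube([37, 37, 201]);


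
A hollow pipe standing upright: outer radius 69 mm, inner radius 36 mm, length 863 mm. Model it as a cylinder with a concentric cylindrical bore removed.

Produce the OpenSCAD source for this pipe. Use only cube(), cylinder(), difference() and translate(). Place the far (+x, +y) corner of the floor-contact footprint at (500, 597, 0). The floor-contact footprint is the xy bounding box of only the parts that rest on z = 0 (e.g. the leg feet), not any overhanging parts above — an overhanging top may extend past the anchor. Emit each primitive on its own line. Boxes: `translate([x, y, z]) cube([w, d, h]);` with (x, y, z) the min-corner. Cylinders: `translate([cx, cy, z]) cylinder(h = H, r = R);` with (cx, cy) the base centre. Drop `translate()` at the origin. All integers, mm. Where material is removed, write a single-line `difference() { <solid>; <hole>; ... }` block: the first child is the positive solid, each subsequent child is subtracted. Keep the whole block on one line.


difference() { translate([431, 528, 0]) cylinder(h = 863, r = 69); translate([431, 528, 0]) cylinder(h = 863, r = 36); }


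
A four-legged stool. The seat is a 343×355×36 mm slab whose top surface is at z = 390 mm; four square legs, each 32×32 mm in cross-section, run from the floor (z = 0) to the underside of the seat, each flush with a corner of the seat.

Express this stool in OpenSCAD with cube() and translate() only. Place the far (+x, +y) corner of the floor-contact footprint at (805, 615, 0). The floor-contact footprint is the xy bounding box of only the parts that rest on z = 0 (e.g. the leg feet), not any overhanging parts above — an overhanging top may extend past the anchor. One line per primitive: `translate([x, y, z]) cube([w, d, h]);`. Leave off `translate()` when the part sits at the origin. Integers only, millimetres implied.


translate([462, 260, 354]) cube([343, 355, 36]);
translate([462, 260, 0]) cube([32, 32, 354]);
translate([773, 260, 0]) cube([32, 32, 354]);
translate([462, 583, 0]) cube([32, 32, 354]);
translate([773, 583, 0]) cube([32, 32, 354]);


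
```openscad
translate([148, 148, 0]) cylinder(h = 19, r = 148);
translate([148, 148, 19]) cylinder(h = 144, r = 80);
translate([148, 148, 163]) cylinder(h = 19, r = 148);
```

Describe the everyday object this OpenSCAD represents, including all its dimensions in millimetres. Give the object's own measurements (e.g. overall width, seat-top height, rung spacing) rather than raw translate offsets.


A spool: two coaxial disc flanges of radius 148 mm and thickness 19 mm, joined by a core cylinder of radius 80 mm and height 144 mm. The lower flange rests on z = 0 and the three cylinders share a vertical axis.


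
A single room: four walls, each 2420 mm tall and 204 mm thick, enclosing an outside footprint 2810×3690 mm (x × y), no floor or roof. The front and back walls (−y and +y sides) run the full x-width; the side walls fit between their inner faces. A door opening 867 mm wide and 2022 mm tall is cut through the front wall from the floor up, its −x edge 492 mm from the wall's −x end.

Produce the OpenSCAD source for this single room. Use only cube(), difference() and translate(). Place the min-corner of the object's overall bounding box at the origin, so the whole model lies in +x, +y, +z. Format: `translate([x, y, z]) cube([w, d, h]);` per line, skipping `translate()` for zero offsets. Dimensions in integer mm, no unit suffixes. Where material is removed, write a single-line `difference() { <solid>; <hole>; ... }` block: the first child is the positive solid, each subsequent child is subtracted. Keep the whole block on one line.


difference() { cube([2810, 204, 2420]); translate([492, 0, 0]) cube([867, 204, 2022]); }
translate([0, 3486, 0]) cube([2810, 204, 2420]);
translate([0, 204, 0]) cube([204, 3282, 2420]);
translate([2606, 204, 0]) cube([204, 3282, 2420]);
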